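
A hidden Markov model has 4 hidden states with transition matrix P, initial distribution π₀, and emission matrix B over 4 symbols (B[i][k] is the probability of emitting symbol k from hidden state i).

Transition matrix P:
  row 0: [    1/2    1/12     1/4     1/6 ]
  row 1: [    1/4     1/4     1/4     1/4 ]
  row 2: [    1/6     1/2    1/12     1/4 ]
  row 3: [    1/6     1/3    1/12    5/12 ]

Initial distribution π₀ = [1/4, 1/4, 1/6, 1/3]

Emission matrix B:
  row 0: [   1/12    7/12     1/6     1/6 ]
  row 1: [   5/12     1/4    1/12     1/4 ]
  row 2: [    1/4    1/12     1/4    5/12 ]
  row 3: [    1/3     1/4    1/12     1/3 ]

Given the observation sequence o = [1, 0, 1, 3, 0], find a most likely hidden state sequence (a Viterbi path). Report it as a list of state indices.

t=0: δ = [1.458e-01, 6.250e-02, 1.389e-02, 8.333e-02]  (obs o_0=1)
t=1: δ = [6.076e-03, 1.157e-02, 9.115e-03, 1.157e-02]  ψ = [0, 3, 0, 3]  (obs o_1=0)
t=2: δ = [1.772e-03, 1.139e-03, 2.411e-04, 1.206e-03]  ψ = [0, 2, 1, 3]  (obs o_2=1)
t=3: δ = [1.477e-04, 1.005e-04, 1.846e-04, 1.674e-04]  ψ = [0, 3, 0, 3]  (obs o_3=3)
t=4: δ = [6.154e-06, 3.846e-05, 9.231e-06, 2.326e-05]  ψ = [0, 2, 0, 3]  (obs o_4=0)
backtrack: best end state = 1; path = [0, 0, 0, 2, 1]

path = [0, 0, 0, 2, 1]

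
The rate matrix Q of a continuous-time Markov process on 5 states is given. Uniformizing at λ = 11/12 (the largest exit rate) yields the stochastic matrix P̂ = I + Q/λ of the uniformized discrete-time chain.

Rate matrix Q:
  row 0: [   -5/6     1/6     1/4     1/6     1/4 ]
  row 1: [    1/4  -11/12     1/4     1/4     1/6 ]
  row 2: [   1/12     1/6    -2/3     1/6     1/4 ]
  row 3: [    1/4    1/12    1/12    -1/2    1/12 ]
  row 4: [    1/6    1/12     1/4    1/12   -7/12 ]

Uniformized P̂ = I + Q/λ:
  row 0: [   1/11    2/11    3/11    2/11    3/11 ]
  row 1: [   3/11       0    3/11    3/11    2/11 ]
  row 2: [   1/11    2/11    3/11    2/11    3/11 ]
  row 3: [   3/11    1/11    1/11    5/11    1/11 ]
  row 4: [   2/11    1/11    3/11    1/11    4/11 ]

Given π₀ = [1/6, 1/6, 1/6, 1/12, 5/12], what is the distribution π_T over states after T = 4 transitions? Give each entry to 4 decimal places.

π = [0.1761, 0.1174, 0.2312, 0.2324, 0.2429]

t=0: π = [0.1667, 0.1667, 0.1667, 0.0833, 0.4167]
t=1: π = [0.1742, 0.1061, 0.2576, 0.1818, 0.2803]
t=2: π = [0.1687, 0.1205, 0.2397, 0.2156, 0.2555]
t=3: π = [0.1752, 0.1171, 0.2335, 0.2283, 0.2458]
t=4: π = [0.1761, 0.1174, 0.2312, 0.2324, 0.2429]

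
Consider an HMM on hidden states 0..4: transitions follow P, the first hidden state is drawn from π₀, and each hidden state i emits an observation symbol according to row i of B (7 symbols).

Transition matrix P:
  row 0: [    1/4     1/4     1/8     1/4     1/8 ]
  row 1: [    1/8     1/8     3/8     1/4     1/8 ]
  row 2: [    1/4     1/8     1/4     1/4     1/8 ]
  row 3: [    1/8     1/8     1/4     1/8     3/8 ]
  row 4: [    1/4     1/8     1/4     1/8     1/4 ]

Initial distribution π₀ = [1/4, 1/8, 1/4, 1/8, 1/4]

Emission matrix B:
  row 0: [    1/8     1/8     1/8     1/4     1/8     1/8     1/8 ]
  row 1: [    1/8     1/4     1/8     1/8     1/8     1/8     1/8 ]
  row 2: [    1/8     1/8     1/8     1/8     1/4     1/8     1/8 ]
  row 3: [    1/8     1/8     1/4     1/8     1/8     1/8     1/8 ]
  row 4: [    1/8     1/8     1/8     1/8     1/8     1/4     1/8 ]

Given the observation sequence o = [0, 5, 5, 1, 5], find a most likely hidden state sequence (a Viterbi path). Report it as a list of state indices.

t=0: δ = [3.125e-02, 1.562e-02, 3.125e-02, 1.562e-02, 3.125e-02]  (obs o_0=0)
t=1: δ = [9.766e-04, 9.766e-04, 9.766e-04, 9.766e-04, 1.953e-03]  ψ = [0, 0, 2, 0, 4]  (obs o_1=5)
t=2: δ = [6.104e-05, 3.052e-05, 6.104e-05, 3.052e-05, 1.221e-04]  ψ = [4, 0, 4, 0, 4]  (obs o_2=5)
t=3: δ = [3.815e-06, 3.815e-06, 3.815e-06, 1.907e-06, 3.815e-06]  ψ = [4, 0, 4, 0, 4]  (obs o_3=1)
t=4: δ = [1.192e-07, 1.192e-07, 1.788e-07, 1.192e-07, 2.384e-07]  ψ = [0, 0, 1, 0, 4]  (obs o_4=5)
backtrack: best end state = 4; path = [4, 4, 4, 4, 4]

path = [4, 4, 4, 4, 4]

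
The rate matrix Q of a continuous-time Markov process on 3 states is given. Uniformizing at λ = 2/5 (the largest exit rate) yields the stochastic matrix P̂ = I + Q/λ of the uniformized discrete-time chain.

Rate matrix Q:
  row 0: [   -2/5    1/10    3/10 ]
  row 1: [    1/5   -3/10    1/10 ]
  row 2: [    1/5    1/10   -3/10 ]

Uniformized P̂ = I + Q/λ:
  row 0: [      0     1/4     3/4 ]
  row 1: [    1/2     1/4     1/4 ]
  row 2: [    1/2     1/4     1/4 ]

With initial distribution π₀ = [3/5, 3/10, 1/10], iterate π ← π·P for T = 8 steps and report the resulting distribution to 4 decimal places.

t=0: π = [0.6000, 0.3000, 0.1000]
t=1: π = [0.2000, 0.2500, 0.5500]
t=2: π = [0.4000, 0.2500, 0.3500]
t=3: π = [0.3000, 0.2500, 0.4500]
t=4: π = [0.3500, 0.2500, 0.4000]
t=5: π = [0.3250, 0.2500, 0.4250]
t=6: π = [0.3375, 0.2500, 0.4125]
t=7: π = [0.3313, 0.2500, 0.4188]
t=8: π = [0.3344, 0.2500, 0.4156]

π = [0.3344, 0.2500, 0.4156]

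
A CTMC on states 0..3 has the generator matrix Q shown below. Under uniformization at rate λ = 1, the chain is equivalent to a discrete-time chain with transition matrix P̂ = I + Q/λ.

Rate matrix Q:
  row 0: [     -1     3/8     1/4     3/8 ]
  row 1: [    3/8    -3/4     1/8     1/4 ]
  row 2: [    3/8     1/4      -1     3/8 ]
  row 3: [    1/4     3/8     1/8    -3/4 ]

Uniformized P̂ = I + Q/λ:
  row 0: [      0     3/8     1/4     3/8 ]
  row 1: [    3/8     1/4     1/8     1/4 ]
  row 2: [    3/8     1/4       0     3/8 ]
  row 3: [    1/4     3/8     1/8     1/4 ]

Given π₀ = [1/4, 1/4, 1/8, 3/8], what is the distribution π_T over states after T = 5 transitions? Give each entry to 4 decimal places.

t=0: π = [0.2500, 0.2500, 0.1250, 0.3750]
t=1: π = [0.2344, 0.3281, 0.1406, 0.2969]
t=2: π = [0.2500, 0.3164, 0.1367, 0.2969]
t=3: π = [0.2441, 0.3184, 0.1392, 0.2983]
t=4: π = [0.2462, 0.3178, 0.1381, 0.2979]
t=5: π = [0.2455, 0.3180, 0.1385, 0.2980]

π = [0.2455, 0.3180, 0.1385, 0.2980]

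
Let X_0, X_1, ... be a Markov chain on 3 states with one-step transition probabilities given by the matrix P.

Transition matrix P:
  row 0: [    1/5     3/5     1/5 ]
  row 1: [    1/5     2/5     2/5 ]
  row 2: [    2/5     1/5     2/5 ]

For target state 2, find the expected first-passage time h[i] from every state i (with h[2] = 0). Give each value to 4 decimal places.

h = [3.3333, 2.7778, 0.0000]

First-step conditioning: h[2] = 0; for i ≠ 2, h[i] = 1 + Σ_k P[i][k]·h[k].
  h[0] = 1 + 1/5·h[0] + 3/5·h[1]
  h[1] = 1 + 1/5·h[0] + 2/5·h[1]
Solving the 2×2 linear system over states ≠ 2 gives exactly h = [10/3, 25/9, 0] (h[2] = 0 is the target).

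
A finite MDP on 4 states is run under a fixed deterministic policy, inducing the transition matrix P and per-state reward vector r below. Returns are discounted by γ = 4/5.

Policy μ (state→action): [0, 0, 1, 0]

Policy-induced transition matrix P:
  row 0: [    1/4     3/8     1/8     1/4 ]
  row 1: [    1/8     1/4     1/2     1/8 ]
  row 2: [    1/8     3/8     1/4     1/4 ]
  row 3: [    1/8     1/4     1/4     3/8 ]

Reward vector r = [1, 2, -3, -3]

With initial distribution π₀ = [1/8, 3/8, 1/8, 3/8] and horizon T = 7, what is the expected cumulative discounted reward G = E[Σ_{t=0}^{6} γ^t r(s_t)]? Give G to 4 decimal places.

G = -3.3742

t=0: π = [0.1250, 0.3750, 0.1250, 0.3750], E[r] = -0.6250, γ^t·E[r] = -0.625000, running G = -0.625000
t=1: π = [0.1406, 0.2813, 0.3281, 0.2500], E[r] = -1.0313, γ^t·E[r] = -0.825000, running G = -1.450000
t=2: π = [0.1426, 0.3086, 0.3027, 0.2461], E[r] = -0.8867, γ^t·E[r] = -0.567500, running G = -2.017500
t=3: π = [0.1428, 0.3057, 0.3093, 0.2422], E[r] = -0.9004, γ^t·E[r] = -0.461000, running G = -2.478500
t=4: π = [0.1429, 0.3065, 0.3086, 0.2421], E[r] = -0.8960, γ^t·E[r] = -0.367000, running G = -2.845500
t=5: π = [0.1429, 0.3064, 0.3088, 0.2419], E[r] = -0.8964, γ^t·E[r] = -0.293745, running G = -3.139245
t=6: π = [0.1429, 0.3065, 0.3087, 0.2419], E[r] = -0.8963, γ^t·E[r] = -0.234961, running G = -3.374206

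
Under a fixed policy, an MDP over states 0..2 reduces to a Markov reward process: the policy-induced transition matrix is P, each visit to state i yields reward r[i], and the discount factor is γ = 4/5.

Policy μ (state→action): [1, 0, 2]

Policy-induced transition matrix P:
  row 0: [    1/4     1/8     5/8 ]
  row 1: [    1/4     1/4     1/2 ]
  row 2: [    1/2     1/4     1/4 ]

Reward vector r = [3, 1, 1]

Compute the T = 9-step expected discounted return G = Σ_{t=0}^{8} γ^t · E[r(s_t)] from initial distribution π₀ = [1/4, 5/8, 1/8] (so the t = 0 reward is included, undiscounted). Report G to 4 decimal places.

t=0: π = [0.2500, 0.6250, 0.1250], E[r] = 1.5000, γ^t·E[r] = 1.500000, running G = 1.500000
t=1: π = [0.2813, 0.2188, 0.5000], E[r] = 1.5625, γ^t·E[r] = 1.250000, running G = 2.750000
t=2: π = [0.3750, 0.2148, 0.4102], E[r] = 1.7500, γ^t·E[r] = 1.120000, running G = 3.870000
t=3: π = [0.3525, 0.2031, 0.4443], E[r] = 1.7051, γ^t·E[r] = 0.873000, running G = 4.743000
t=4: π = [0.3611, 0.2059, 0.4330], E[r] = 1.7222, γ^t·E[r] = 0.705400, running G = 5.448400
t=5: π = [0.3582, 0.2049, 0.4369], E[r] = 1.7165, γ^t·E[r] = 0.562460, running G = 6.010860
t=6: π = [0.3592, 0.2052, 0.4356], E[r] = 1.7184, γ^t·E[r] = 0.450480, running G = 6.461340
t=7: π = [0.3589, 0.2051, 0.4360], E[r] = 1.7178, γ^t·E[r] = 0.360244, running G = 6.821584
t=8: π = [0.3590, 0.2051, 0.4359], E[r] = 1.7180, γ^t·E[r] = 0.288234, running G = 7.109818

G = 7.1098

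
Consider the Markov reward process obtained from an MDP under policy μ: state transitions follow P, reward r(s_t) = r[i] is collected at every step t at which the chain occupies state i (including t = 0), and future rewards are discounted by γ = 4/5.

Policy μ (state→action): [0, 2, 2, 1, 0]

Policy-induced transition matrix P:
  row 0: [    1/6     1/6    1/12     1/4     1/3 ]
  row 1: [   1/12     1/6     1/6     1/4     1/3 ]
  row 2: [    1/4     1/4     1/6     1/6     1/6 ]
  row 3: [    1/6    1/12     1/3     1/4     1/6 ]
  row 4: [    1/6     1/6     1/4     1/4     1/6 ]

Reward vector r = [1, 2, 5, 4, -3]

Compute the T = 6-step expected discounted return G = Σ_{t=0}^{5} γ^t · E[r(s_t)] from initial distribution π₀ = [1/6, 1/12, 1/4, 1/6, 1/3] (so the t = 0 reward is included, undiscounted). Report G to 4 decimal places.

t=0: π = [0.1667, 0.0833, 0.2500, 0.1667, 0.3333], E[r] = 1.2500, γ^t·E[r] = 1.250000, running G = 1.250000
t=1: π = [0.1806, 0.1736, 0.2083, 0.2292, 0.2083], E[r] = 1.8611, γ^t·E[r] = 1.488889, running G = 2.738889
t=2: π = [0.1696, 0.1649, 0.2072, 0.2326, 0.2257], E[r] = 1.7888, γ^t·E[r] = 1.144815, running G = 3.883704
t=3: π = [0.1702, 0.1645, 0.2101, 0.2327, 0.2224], E[r] = 1.8136, γ^t·E[r] = 0.928543, running G = 4.812247
t=4: π = [0.1705, 0.1648, 0.2098, 0.2325, 0.2225], E[r] = 1.8117, γ^t·E[r] = 0.742058, running G = 5.554305
t=5: π = [0.1704, 0.1648, 0.2097, 0.2325, 0.2225], E[r] = 1.8112, γ^t·E[r] = 0.593478, running G = 6.147782

G = 6.1478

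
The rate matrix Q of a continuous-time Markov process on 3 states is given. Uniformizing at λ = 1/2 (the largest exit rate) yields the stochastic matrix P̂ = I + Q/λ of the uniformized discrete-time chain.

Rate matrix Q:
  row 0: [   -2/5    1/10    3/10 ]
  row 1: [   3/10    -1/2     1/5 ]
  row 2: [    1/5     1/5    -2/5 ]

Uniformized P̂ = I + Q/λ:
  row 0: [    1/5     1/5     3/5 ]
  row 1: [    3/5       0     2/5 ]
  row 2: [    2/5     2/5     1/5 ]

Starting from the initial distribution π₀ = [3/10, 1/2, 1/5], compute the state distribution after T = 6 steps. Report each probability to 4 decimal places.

t=0: π = [0.3000, 0.5000, 0.2000]
t=1: π = [0.4400, 0.1400, 0.4200]
t=2: π = [0.3400, 0.2560, 0.4040]
t=3: π = [0.3832, 0.2296, 0.3872]
t=4: π = [0.3693, 0.2315, 0.3992]
t=5: π = [0.3724, 0.2335, 0.3940]
t=6: π = [0.3722, 0.2321, 0.3957]

π = [0.3722, 0.2321, 0.3957]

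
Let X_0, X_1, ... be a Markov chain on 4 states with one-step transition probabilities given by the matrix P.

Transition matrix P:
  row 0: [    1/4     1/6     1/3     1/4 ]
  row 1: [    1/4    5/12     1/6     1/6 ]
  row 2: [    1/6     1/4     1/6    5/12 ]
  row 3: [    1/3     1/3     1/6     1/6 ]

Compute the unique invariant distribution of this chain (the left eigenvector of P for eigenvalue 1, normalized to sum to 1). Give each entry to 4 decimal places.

Balance equations π_j = Σ_i π_i·P[i][j]:
  π_0 = 1/4·π_0 + 1/4·π_1 + 1/6·π_2 + 1/3·π_3
  π_1 = 1/6·π_0 + 5/12·π_1 + 1/4·π_2 + 1/3·π_3
  π_2 = 1/3·π_0 + 1/6·π_1 + 1/6·π_2 + 1/6·π_3
  normalize: π_0 + π_1 + π_2 + π_3 = 1
Solving the linear system gives exactly π = [73/289, 259/867, 181/867, 208/867].

π = [0.2526, 0.2987, 0.2088, 0.2399]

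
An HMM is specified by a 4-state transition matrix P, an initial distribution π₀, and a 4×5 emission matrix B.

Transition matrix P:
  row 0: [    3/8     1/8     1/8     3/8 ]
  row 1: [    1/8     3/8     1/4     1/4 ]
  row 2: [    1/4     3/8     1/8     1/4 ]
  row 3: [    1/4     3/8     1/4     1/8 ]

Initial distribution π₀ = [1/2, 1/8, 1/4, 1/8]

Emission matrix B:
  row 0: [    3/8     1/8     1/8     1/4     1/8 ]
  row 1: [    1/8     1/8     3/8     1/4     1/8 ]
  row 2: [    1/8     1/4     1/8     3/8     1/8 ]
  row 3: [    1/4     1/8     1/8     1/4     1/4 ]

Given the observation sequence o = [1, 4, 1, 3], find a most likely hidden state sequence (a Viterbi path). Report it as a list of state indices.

t=0: δ = [6.250e-02, 1.562e-02, 6.250e-02, 1.562e-02]  (obs o_0=1)
t=1: δ = [2.930e-03, 2.930e-03, 9.766e-04, 5.859e-03]  ψ = [0, 2, 0, 0]  (obs o_1=4)
t=2: δ = [1.831e-04, 2.747e-04, 3.662e-04, 1.373e-04]  ψ = [3, 3, 3, 0]  (obs o_2=1)
t=3: δ = [2.289e-05, 3.433e-05, 2.575e-05, 2.289e-05]  ψ = [2, 2, 1, 2]  (obs o_3=3)
backtrack: best end state = 1; path = [0, 3, 2, 1]

path = [0, 3, 2, 1]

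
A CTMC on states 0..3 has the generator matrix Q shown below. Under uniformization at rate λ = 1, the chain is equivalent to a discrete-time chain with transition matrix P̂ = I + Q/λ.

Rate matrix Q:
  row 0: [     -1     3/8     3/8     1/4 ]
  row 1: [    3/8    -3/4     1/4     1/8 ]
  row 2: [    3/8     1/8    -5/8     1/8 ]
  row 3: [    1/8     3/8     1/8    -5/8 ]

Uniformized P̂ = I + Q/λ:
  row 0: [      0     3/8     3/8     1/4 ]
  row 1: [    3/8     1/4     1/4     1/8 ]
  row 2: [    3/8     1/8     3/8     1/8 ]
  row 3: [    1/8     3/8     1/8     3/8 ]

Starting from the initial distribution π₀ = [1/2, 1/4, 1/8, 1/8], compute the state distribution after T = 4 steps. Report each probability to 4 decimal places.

t=0: π = [0.5000, 0.2500, 0.1250, 0.1250]
t=1: π = [0.1563, 0.3125, 0.3125, 0.2188]
t=2: π = [0.2617, 0.2578, 0.2813, 0.1992]
t=3: π = [0.2271, 0.2725, 0.2930, 0.2075]
t=4: π = [0.2380, 0.2677, 0.2891, 0.2053]

π = [0.2380, 0.2677, 0.2891, 0.2053]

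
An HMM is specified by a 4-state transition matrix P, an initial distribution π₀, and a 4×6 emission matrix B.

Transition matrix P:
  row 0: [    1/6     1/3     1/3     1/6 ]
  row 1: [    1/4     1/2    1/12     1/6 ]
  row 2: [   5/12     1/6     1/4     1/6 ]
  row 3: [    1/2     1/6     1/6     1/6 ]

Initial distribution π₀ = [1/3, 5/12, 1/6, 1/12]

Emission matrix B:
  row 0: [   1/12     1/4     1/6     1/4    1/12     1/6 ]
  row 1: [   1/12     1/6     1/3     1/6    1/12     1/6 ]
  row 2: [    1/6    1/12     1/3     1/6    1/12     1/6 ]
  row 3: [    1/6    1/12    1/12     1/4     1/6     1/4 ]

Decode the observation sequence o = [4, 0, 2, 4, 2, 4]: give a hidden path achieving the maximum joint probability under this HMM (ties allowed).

t=0: δ = [2.778e-02, 3.472e-02, 1.389e-02, 1.389e-02]  (obs o_0=4)
t=1: δ = [7.234e-04, 1.447e-03, 1.543e-03, 9.645e-04]  ψ = [1, 1, 0, 1]  (obs o_1=0)
t=2: δ = [1.072e-04, 2.411e-04, 1.286e-04, 2.143e-05]  ψ = [2, 1, 2, 2]  (obs o_2=2)
t=3: δ = [5.023e-06, 1.005e-05, 2.977e-06, 6.698e-06]  ψ = [1, 1, 0, 1]  (obs o_3=4)
t=4: δ = [5.582e-07, 1.674e-06, 5.582e-07, 1.395e-07]  ψ = [3, 1, 0, 1]  (obs o_4=2)
t=5: δ = [3.489e-08, 6.977e-08, 1.550e-08, 4.651e-08]  ψ = [1, 1, 0, 1]  (obs o_5=4)
backtrack: best end state = 1; path = [1, 1, 1, 1, 1, 1]

path = [1, 1, 1, 1, 1, 1]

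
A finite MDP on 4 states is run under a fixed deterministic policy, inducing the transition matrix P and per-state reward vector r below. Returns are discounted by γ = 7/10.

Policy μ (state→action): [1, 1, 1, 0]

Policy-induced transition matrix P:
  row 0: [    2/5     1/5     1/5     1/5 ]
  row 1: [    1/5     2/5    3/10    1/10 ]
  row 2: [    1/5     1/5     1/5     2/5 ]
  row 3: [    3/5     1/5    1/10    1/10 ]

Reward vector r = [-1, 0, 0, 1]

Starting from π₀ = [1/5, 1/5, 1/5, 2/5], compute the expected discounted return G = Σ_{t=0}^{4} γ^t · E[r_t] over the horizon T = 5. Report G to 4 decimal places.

G = -0.1197

t=0: π = [0.2000, 0.2000, 0.2000, 0.4000], E[r] = 0.2000, γ^t·E[r] = 0.200000, running G = 0.200000
t=1: π = [0.4000, 0.2400, 0.1800, 0.1800], E[r] = -0.2200, γ^t·E[r] = -0.154000, running G = 0.046000
t=2: π = [0.3520, 0.2480, 0.2060, 0.1940], E[r] = -0.1580, γ^t·E[r] = -0.077420, running G = -0.031420
t=3: π = [0.3480, 0.2496, 0.2054, 0.1970], E[r] = -0.1510, γ^t·E[r] = -0.051793, running G = -0.083213
t=4: π = [0.3484, 0.2499, 0.2053, 0.1964], E[r] = -0.1520, γ^t·E[r] = -0.036490, running G = -0.119703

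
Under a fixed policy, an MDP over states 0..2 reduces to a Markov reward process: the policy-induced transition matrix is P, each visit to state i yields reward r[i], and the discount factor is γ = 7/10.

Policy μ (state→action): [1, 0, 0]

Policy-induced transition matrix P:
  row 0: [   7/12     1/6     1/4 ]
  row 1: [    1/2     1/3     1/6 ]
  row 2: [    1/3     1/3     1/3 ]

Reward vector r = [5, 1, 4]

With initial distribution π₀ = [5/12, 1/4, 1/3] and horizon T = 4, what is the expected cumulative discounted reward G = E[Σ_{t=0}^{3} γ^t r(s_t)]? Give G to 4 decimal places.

G = 9.3646

t=0: π = [0.4167, 0.2500, 0.3333], E[r] = 3.6667, γ^t·E[r] = 3.666667, running G = 3.666667
t=1: π = [0.4792, 0.2639, 0.2569], E[r] = 3.6875, γ^t·E[r] = 2.581250, running G = 6.247917
t=2: π = [0.4971, 0.2535, 0.2494], E[r] = 3.7367, γ^t·E[r] = 1.830978, running G = 8.078895
t=3: π = [0.4999, 0.2505, 0.2497], E[r] = 3.7484, γ^t·E[r] = 1.285704, running G = 9.364599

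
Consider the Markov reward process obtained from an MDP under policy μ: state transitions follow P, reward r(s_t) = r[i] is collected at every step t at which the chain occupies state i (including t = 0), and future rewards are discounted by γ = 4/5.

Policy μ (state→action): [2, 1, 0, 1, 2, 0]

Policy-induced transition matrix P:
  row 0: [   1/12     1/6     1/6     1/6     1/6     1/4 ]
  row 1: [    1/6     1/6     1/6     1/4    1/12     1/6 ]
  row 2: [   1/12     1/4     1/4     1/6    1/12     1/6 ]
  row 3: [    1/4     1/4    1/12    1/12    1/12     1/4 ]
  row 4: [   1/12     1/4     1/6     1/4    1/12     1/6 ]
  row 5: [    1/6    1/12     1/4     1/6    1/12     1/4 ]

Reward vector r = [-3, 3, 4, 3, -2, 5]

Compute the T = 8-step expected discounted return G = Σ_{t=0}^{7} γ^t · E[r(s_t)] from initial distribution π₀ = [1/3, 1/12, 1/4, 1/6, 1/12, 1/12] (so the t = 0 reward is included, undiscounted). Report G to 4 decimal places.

t=0: π = [0.3333, 0.0833, 0.2500, 0.1667, 0.0833, 0.0833], E[r] = 1.0000, γ^t·E[r] = 1.000000, running G = 1.000000
t=1: π = [0.1250, 0.2014, 0.1806, 0.1667, 0.1111, 0.2153], E[r] = 2.3056, γ^t·E[r] = 1.844444, running G = 2.844444
t=2: π = [0.1458, 0.1869, 0.1858, 0.1788, 0.0938, 0.2089], E[r] = 2.2598, γ^t·E[r] = 1.446296, running G = 4.290741
t=3: π = [0.1461, 0.1875, 0.1847, 0.1752, 0.0955, 0.2111], E[r] = 2.2527, γ^t·E[r] = 1.153407, running G = 5.444148
t=4: π = [0.1457, 0.1870, 0.1851, 0.1756, 0.0955, 0.2110], E[r] = 2.2551, γ^t·E[r] = 0.923699, running G = 6.367847
t=5: π = [0.1458, 0.1871, 0.1850, 0.1756, 0.0955, 0.2110], E[r] = 2.2550, γ^t·E[r] = 0.738932, running G = 7.106779
t=6: π = [0.1458, 0.1871, 0.1850, 0.1756, 0.0955, 0.2110], E[r] = 2.2551, γ^t·E[r] = 0.591150, running G = 7.697929
t=7: π = [0.1458, 0.1871, 0.1850, 0.1756, 0.0955, 0.2110], E[r] = 2.2551, γ^t·E[r] = 0.472920, running G = 8.170849

G = 8.1708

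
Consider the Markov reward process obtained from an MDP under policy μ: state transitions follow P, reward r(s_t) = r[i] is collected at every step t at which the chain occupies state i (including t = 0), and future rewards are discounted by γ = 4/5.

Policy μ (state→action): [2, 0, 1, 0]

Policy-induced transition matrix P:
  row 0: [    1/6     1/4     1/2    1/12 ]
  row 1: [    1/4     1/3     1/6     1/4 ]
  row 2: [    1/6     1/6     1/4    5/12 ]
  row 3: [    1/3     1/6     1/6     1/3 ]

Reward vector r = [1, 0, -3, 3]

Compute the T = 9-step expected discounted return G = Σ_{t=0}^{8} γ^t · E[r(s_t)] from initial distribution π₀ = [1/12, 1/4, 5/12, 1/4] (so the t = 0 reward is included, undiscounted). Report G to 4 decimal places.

G = 0.6864

t=0: π = [0.0833, 0.2500, 0.4167, 0.2500], E[r] = -0.4167, γ^t·E[r] = -0.416667, running G = -0.416667
t=1: π = [0.2292, 0.2153, 0.2292, 0.3264], E[r] = 0.5208, γ^t·E[r] = 0.416667, running G = 0.000000
t=2: π = [0.2390, 0.2216, 0.2622, 0.2772], E[r] = 0.2841, γ^t·E[r] = 0.181852, running G = 0.181852
t=3: π = [0.2313, 0.2235, 0.2682, 0.2770], E[r] = 0.2577, γ^t·E[r] = 0.131926, running G = 0.313778
t=4: π = [0.2315, 0.2232, 0.2661, 0.2792], E[r] = 0.2707, γ^t·E[r] = 0.110892, running G = 0.424670
t=5: π = [0.2318, 0.2232, 0.2660, 0.2790], E[r] = 0.2710, γ^t·E[r] = 0.088788, running G = 0.513458
t=6: π = [0.2318, 0.2232, 0.2661, 0.2790], E[r] = 0.2703, γ^t·E[r] = 0.070864, running G = 0.584323
t=7: π = [0.2318, 0.2232, 0.2661, 0.2790], E[r] = 0.2704, γ^t·E[r] = 0.056699, running G = 0.641022
t=8: π = [0.2318, 0.2232, 0.2661, 0.2790], E[r] = 0.2704, γ^t·E[r] = 0.045364, running G = 0.686386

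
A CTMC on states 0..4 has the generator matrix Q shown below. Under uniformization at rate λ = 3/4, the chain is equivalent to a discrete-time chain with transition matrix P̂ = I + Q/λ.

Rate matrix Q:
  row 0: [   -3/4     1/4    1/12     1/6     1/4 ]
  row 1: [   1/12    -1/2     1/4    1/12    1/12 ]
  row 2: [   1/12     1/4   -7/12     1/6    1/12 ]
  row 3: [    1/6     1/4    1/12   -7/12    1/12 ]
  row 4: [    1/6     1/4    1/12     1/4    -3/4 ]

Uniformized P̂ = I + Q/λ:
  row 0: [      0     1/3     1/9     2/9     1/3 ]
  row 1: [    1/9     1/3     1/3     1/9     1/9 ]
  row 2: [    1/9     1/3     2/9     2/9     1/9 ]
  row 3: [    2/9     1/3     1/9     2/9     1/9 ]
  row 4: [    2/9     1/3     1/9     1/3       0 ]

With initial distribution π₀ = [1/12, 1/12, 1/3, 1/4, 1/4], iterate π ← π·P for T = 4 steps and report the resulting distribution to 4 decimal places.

π = [0.1325, 0.3333, 0.2083, 0.1991, 0.1268]

t=0: π = [0.0833, 0.0833, 0.3333, 0.2500, 0.2500]
t=1: π = [0.1574, 0.3333, 0.1667, 0.2407, 0.1019]
t=2: π = [0.1317, 0.3333, 0.2037, 0.1965, 0.1348]
t=3: π = [0.1333, 0.3333, 0.2078, 0.2002, 0.1254]
t=4: π = [0.1325, 0.3333, 0.2083, 0.1991, 0.1268]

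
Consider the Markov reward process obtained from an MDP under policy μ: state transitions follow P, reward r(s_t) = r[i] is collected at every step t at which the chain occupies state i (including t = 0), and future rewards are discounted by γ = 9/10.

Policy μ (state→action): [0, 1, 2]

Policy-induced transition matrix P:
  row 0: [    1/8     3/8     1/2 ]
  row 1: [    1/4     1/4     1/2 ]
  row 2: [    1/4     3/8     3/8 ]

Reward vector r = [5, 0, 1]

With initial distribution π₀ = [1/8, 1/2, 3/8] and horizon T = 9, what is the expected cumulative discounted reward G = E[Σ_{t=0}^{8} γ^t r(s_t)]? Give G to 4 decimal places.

G = 9.0296

t=0: π = [0.1250, 0.5000, 0.3750], E[r] = 1.0000, γ^t·E[r] = 1.000000, running G = 1.000000
t=1: π = [0.2344, 0.3125, 0.4531], E[r] = 1.6250, γ^t·E[r] = 1.462500, running G = 2.462500
t=2: π = [0.2207, 0.3359, 0.4434], E[r] = 1.5469, γ^t·E[r] = 1.252969, running G = 3.715469
t=3: π = [0.2224, 0.3330, 0.4446], E[r] = 1.5566, γ^t·E[r] = 1.134791, running G = 4.850260
t=4: π = [0.2222, 0.3334, 0.4444], E[r] = 1.5554, γ^t·E[r] = 1.020511, running G = 5.870771
t=5: π = [0.2222, 0.3333, 0.4444], E[r] = 1.5556, γ^t·E[r] = 0.918550, running G = 6.789321
t=6: π = [0.2222, 0.3333, 0.4444], E[r] = 1.5556, γ^t·E[r] = 0.826685, running G = 7.616006
t=7: π = [0.2222, 0.3333, 0.4444], E[r] = 1.5556, γ^t·E[r] = 0.744018, running G = 8.360023
t=8: π = [0.2222, 0.3333, 0.4444], E[r] = 1.5556, γ^t·E[r] = 0.669616, running G = 9.029639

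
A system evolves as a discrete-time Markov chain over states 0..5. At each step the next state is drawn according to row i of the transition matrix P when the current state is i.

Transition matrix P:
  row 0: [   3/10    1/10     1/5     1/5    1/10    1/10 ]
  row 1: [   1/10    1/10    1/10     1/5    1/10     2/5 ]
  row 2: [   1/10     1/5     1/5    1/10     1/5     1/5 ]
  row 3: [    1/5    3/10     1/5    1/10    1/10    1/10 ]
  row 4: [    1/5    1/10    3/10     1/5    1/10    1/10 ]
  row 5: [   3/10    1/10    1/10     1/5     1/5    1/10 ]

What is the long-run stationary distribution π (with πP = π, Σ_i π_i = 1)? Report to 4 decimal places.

Balance equations π_j = Σ_i π_i·P[i][j]:
  π_0 = 3/10·π_0 + 1/10·π_1 + 1/10·π_2 + 1/5·π_3 + 1/5·π_4 + 3/10·π_5
  π_1 = 1/10·π_0 + 1/10·π_1 + 1/5·π_2 + 3/10·π_3 + 1/10·π_4 + 1/10·π_5
  π_2 = 1/5·π_0 + 1/10·π_1 + 1/5·π_2 + 1/5·π_3 + 3/10·π_4 + 1/10·π_5
  π_3 = 1/5·π_0 + 1/5·π_1 + 1/10·π_2 + 1/10·π_3 + 1/5·π_4 + 1/5·π_5
  π_4 = 1/10·π_0 + 1/10·π_1 + 1/5·π_2 + 1/10·π_3 + 1/10·π_4 + 1/5·π_5
  normalize: π_0 + π_1 + π_2 + π_3 + π_4 + π_5 = 1
Solving the linear system gives exactly π = [193/949, 1866/12337, 2245/12337, 2039/12337, 1660/12337, 2018/12337].

π = [0.2034, 0.1513, 0.1820, 0.1653, 0.1346, 0.1636]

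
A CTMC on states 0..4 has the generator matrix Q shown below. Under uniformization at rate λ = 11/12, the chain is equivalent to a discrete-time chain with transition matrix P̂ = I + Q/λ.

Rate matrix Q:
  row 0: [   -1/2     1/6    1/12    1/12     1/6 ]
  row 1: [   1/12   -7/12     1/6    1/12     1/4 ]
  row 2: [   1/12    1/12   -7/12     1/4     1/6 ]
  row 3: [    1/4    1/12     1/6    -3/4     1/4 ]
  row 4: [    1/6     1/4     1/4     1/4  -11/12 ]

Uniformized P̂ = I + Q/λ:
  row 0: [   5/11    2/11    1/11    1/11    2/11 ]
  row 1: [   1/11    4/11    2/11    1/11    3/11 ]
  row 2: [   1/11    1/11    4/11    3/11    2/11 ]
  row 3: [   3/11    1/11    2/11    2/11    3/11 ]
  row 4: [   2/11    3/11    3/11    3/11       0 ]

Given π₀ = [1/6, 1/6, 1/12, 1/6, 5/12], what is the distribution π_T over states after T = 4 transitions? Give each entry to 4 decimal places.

π = [0.2202, 0.1983, 0.2179, 0.1799, 0.1838]

t=0: π = [0.1667, 0.1667, 0.0833, 0.1667, 0.4167]
t=1: π = [0.2197, 0.2273, 0.2197, 0.1970, 0.1364]
t=2: π = [0.2190, 0.1977, 0.2142, 0.1736, 0.1956]
t=3: π = [0.2199, 0.2003, 0.2186, 0.1812, 0.1800]
t=4: π = [0.2202, 0.1983, 0.2179, 0.1799, 0.1838]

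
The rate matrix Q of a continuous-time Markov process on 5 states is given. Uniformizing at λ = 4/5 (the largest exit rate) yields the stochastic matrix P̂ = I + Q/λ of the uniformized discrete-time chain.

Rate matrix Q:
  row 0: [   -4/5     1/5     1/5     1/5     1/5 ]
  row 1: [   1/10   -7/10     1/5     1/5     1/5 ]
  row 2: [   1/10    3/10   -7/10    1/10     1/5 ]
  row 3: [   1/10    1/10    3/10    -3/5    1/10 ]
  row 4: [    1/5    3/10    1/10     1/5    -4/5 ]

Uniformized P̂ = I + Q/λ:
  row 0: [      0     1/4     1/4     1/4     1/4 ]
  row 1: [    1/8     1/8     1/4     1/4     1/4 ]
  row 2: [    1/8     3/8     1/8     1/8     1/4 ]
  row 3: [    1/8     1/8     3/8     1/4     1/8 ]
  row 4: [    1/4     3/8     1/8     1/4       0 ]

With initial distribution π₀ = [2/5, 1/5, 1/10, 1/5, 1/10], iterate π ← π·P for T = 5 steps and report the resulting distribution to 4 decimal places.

π = [0.1307, 0.2424, 0.2272, 0.2217, 0.1780]

t=0: π = [0.4000, 0.2000, 0.1000, 0.2000, 0.1000]
t=1: π = [0.0875, 0.2250, 0.2500, 0.2375, 0.2000]
t=2: π = [0.1391, 0.2484, 0.2234, 0.2188, 0.1703]
t=3: π = [0.1289, 0.2408, 0.2281, 0.2221, 0.1801]
t=4: π = [0.1314, 0.2432, 0.2267, 0.2215, 0.1772]
t=5: π = [0.1307, 0.2424, 0.2272, 0.2217, 0.1780]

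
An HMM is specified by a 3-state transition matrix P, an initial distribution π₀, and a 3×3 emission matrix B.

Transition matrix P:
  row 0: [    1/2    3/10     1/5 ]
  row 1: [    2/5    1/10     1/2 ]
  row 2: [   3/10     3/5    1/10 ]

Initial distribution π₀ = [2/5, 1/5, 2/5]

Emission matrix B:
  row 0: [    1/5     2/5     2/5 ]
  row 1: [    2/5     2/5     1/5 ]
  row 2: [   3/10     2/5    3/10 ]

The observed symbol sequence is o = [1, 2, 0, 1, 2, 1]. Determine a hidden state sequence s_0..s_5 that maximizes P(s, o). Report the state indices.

t=0: δ = [1.600e-01, 8.000e-02, 1.600e-01]  (obs o_0=1)
t=1: δ = [3.200e-02, 1.920e-02, 1.200e-02]  ψ = [0, 2, 1]  (obs o_1=2)
t=2: δ = [3.200e-03, 3.840e-03, 2.880e-03]  ψ = [0, 0, 1]  (obs o_2=0)
t=3: δ = [6.400e-04, 6.912e-04, 7.680e-04]  ψ = [0, 2, 1]  (obs o_3=1)
t=4: δ = [1.280e-04, 9.216e-05, 1.037e-04]  ψ = [0, 2, 1]  (obs o_4=2)
t=5: δ = [2.560e-05, 2.488e-05, 1.843e-05]  ψ = [0, 2, 1]  (obs o_5=1)
backtrack: best end state = 0; path = [0, 0, 0, 0, 0, 0]

path = [0, 0, 0, 0, 0, 0]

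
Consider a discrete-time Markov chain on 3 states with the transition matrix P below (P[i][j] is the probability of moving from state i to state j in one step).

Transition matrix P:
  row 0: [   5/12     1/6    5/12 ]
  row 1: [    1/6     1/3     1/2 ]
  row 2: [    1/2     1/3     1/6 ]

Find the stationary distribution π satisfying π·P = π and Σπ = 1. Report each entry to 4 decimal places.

Balance equations π_j = Σ_i π_i·P[i][j]:
  π_0 = 5/12·π_0 + 1/6·π_1 + 1/2·π_2
  π_1 = 1/6·π_0 + 1/3·π_1 + 1/3·π_2
  normalize: π_0 + π_1 + π_2 = 1
Solving the linear system gives exactly π = [14/37, 10/37, 13/37].

π = [0.3784, 0.2703, 0.3514]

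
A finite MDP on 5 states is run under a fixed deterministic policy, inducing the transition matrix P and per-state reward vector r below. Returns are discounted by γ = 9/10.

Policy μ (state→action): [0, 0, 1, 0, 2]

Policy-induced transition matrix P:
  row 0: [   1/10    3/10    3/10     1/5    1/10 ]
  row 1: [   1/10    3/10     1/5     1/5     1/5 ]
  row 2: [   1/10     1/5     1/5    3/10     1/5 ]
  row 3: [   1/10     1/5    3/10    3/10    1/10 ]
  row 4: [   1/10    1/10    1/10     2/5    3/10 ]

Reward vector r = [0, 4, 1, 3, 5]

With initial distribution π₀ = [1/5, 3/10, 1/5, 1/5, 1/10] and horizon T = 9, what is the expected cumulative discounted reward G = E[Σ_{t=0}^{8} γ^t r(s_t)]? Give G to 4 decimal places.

G = 17.0094

t=0: π = [0.2000, 0.3000, 0.2000, 0.2000, 0.1000], E[r] = 2.5000, γ^t·E[r] = 2.500000, running G = 2.500000
t=1: π = [0.1000, 0.2400, 0.2300, 0.2600, 0.1700], E[r] = 2.8200, γ^t·E[r] = 2.538000, running G = 5.038000
t=2: π = [0.1000, 0.2170, 0.2190, 0.2830, 0.1810], E[r] = 2.8410, γ^t·E[r] = 2.301210, running G = 7.339210
t=3: π = [0.1000, 0.2136, 0.2202, 0.2864, 0.1798], E[r] = 2.8328, γ^t·E[r] = 2.065111, running G = 9.404321
t=4: π = [0.1000, 0.2134, 0.2207, 0.2866, 0.1793], E[r] = 2.8307, γ^t·E[r] = 1.857249, running G = 11.261570
t=5: π = [0.1000, 0.2134, 0.2207, 0.2866, 0.1793], E[r] = 2.8305, γ^t·E[r] = 1.671377, running G = 12.932947
t=6: π = [0.1000, 0.2134, 0.2207, 0.2866, 0.1793], E[r] = 2.8305, γ^t·E[r] = 1.504235, running G = 14.437182
t=7: π = [0.1000, 0.2134, 0.2207, 0.2866, 0.1793], E[r] = 2.8305, γ^t·E[r] = 1.353813, running G = 15.790995
t=8: π = [0.1000, 0.2134, 0.2207, 0.2866, 0.1793], E[r] = 2.8305, γ^t·E[r] = 1.218432, running G = 17.009427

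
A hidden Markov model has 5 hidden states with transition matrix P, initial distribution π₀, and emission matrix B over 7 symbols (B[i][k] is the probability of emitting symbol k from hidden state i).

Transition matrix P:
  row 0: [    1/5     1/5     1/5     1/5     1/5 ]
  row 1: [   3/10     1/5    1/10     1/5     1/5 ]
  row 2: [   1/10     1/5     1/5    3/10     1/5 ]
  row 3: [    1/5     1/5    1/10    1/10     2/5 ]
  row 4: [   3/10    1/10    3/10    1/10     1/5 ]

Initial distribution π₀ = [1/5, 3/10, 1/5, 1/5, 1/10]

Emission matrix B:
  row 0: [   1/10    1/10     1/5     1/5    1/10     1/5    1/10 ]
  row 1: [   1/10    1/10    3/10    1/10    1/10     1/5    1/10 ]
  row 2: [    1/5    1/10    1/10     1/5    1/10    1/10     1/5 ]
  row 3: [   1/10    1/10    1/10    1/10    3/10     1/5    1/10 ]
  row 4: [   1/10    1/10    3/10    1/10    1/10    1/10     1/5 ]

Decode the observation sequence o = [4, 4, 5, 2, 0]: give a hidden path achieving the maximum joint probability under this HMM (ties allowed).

path = [3, 4, 0, 4, 2]

t=0: δ = [2.000e-02, 3.000e-02, 2.000e-02, 6.000e-02, 1.000e-02]  (obs o_0=4)
t=1: δ = [1.200e-03, 1.200e-03, 6.000e-04, 1.800e-03, 2.400e-03]  ψ = [3, 3, 3, 1, 3]  (obs o_1=4)
t=2: δ = [1.440e-04, 7.200e-05, 7.200e-05, 4.800e-05, 7.200e-05]  ψ = [4, 3, 4, 0, 3]  (obs o_2=5)
t=3: δ = [5.760e-06, 8.640e-06, 2.880e-06, 2.880e-06, 8.640e-06]  ψ = [0, 0, 0, 0, 0]  (obs o_3=2)
t=4: δ = [2.592e-07, 1.728e-07, 5.184e-07, 1.728e-07, 1.728e-07]  ψ = [1, 1, 4, 1, 1]  (obs o_4=0)
backtrack: best end state = 2; path = [3, 4, 0, 4, 2]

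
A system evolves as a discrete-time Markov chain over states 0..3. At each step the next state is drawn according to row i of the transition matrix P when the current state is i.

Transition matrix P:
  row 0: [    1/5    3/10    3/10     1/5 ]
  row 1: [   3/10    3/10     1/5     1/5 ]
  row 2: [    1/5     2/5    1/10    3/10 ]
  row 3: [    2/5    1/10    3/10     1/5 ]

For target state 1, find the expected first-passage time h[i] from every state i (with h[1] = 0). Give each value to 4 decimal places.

First-step conditioning: h[1] = 0; for i ≠ 1, h[i] = 1 + Σ_k P[i][k]·h[k].
  h[0] = 1 + 1/5·h[0] + 3/10·h[2] + 1/5·h[3]
  h[2] = 1 + 1/5·h[0] + 1/10·h[2] + 3/10·h[3]
  h[3] = 1 + 2/5·h[0] + 3/10·h[2] + 1/5·h[3]
Solving the 3×3 linear system over states ≠ 1 gives exactly h = [25/7, 0, 10/3, 30/7] (h[1] = 0 is the target).

h = [3.5714, 0.0000, 3.3333, 4.2857]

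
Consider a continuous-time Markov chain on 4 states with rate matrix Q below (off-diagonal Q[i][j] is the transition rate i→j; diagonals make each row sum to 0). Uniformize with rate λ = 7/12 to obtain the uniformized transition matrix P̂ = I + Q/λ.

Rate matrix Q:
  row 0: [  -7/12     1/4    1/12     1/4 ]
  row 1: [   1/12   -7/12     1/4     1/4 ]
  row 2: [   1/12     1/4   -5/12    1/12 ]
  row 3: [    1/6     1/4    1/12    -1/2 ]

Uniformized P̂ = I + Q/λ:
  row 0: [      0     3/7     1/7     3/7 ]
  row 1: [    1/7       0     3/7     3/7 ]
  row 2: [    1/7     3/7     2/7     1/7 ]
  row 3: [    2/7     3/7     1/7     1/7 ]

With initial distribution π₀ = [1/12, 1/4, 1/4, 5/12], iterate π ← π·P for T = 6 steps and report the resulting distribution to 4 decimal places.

π = [0.1591, 0.2997, 0.2668, 0.2744]

t=0: π = [0.0833, 0.2500, 0.2500, 0.4167]
t=1: π = [0.1905, 0.3214, 0.2500, 0.2381]
t=2: π = [0.1497, 0.2908, 0.2704, 0.2891]
t=3: π = [0.1628, 0.3039, 0.2646, 0.2687]
t=4: π = [0.1580, 0.2983, 0.2675, 0.2762]
t=5: π = [0.1597, 0.3007, 0.2663, 0.2732]
t=6: π = [0.1591, 0.2997, 0.2668, 0.2744]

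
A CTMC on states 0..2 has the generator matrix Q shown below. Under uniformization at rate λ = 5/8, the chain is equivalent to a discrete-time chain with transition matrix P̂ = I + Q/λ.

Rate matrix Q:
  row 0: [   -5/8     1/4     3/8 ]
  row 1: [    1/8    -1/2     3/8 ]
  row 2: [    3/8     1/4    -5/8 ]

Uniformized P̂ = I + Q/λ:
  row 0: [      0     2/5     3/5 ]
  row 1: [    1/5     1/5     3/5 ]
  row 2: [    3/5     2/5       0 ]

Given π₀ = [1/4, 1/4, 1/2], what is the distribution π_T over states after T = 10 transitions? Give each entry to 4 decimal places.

t=0: π = [0.2500, 0.2500, 0.5000]
t=1: π = [0.3500, 0.3500, 0.3000]
t=2: π = [0.2500, 0.3300, 0.4200]
t=3: π = [0.3180, 0.3340, 0.3480]
t=4: π = [0.2756, 0.3332, 0.3912]
t=5: π = [0.3014, 0.3334, 0.3653]
t=6: π = [0.2858, 0.3333, 0.3808]
t=7: π = [0.2952, 0.3333, 0.3715]
t=8: π = [0.2896, 0.3333, 0.3771]
t=9: π = [0.2929, 0.3333, 0.3737]
t=10: π = [0.2909, 0.3333, 0.3758]

π = [0.2909, 0.3333, 0.3758]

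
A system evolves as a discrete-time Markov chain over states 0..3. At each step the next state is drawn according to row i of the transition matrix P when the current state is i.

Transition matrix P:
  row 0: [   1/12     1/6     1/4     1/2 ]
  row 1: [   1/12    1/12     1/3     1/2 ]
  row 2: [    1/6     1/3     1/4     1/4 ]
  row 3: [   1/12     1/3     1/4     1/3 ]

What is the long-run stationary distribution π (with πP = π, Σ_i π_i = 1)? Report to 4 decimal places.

π = [0.1059, 0.2525, 0.2710, 0.3705]

Balance equations π_j = Σ_i π_i·P[i][j]:
  π_0 = 1/12·π_0 + 1/12·π_1 + 1/6·π_2 + 1/12·π_3
  π_1 = 1/6·π_0 + 1/12·π_1 + 1/3·π_2 + 1/3·π_3
  π_2 = 1/4·π_0 + 1/3·π_1 + 1/4·π_2 + 1/4·π_3
  normalize: π_0 + π_1 + π_2 + π_3 = 1
Solving the linear system gives exactly π = [229/2162, 273/1081, 293/1081, 801/2162].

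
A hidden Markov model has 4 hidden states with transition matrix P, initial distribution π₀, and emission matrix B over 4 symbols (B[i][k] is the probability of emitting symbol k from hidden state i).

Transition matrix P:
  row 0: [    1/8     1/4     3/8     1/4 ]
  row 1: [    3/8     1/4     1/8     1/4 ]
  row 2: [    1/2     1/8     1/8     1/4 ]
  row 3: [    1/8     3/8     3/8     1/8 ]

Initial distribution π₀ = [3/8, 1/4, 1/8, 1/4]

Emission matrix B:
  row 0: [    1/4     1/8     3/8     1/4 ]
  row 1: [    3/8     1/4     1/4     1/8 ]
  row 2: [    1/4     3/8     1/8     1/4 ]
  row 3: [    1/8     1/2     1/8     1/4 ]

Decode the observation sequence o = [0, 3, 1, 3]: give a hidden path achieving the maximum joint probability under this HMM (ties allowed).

t=0: δ = [9.375e-02, 9.375e-02, 3.125e-02, 3.125e-02]  (obs o_0=0)
t=1: δ = [8.789e-03, 2.930e-03, 8.789e-03, 5.859e-03]  ψ = [1, 0, 0, 0]  (obs o_1=3)
t=2: δ = [5.493e-04, 5.493e-04, 1.236e-03, 1.099e-03]  ψ = [2, 0, 0, 0]  (obs o_2=1)
t=3: δ = [1.545e-04, 5.150e-05, 1.030e-04, 7.725e-05]  ψ = [2, 3, 3, 2]  (obs o_3=3)
backtrack: best end state = 0; path = [1, 0, 2, 0]

path = [1, 0, 2, 0]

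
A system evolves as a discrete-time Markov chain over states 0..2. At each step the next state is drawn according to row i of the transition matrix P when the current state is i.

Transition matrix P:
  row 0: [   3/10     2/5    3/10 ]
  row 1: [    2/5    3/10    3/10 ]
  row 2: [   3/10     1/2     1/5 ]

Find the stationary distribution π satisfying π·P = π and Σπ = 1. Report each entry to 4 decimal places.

π = [0.3388, 0.3884, 0.2727]

Balance equations π_j = Σ_i π_i·P[i][j]:
  π_0 = 3/10·π_0 + 2/5·π_1 + 3/10·π_2
  π_1 = 2/5·π_0 + 3/10·π_1 + 1/2·π_2
  normalize: π_0 + π_1 + π_2 = 1
Solving the linear system gives exactly π = [41/121, 47/121, 3/11].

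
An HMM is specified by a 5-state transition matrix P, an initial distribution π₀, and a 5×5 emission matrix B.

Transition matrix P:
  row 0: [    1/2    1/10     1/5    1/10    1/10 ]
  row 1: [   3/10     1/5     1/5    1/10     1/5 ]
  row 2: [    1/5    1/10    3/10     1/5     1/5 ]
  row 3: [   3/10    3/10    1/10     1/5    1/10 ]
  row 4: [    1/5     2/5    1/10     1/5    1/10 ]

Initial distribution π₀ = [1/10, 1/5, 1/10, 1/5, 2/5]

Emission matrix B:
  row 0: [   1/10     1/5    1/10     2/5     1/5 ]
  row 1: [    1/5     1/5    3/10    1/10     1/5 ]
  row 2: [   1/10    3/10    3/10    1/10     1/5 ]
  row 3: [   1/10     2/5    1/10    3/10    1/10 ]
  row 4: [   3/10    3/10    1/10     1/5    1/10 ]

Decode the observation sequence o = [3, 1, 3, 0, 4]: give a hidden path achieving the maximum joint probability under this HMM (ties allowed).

path = [0, 0, 0, 0, 0]

t=0: δ = [4.000e-02, 2.000e-02, 1.000e-02, 6.000e-02, 8.000e-02]  (obs o_0=3)
t=1: δ = [4.000e-03, 6.400e-03, 2.400e-03, 6.400e-03, 2.400e-03]  ψ = [0, 4, 0, 4, 4]  (obs o_1=1)
t=2: δ = [8.000e-04, 1.920e-04, 1.280e-04, 3.840e-04, 2.560e-04]  ψ = [0, 3, 1, 3, 1]  (obs o_2=3)
t=3: δ = [4.000e-05, 2.304e-05, 1.600e-05, 8.000e-06, 2.400e-05]  ψ = [0, 3, 0, 0, 0]  (obs o_3=0)
t=4: δ = [4.000e-06, 1.920e-06, 1.600e-06, 4.800e-07, 4.608e-07]  ψ = [0, 4, 0, 4, 1]  (obs o_4=4)
backtrack: best end state = 0; path = [0, 0, 0, 0, 0]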